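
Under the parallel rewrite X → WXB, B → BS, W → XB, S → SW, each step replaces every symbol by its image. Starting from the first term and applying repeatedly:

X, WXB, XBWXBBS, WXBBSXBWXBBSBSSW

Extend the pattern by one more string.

XBWXBBSBSSWWXBBSXBWXBBSBSSWBSSWSWXB

Replace each of the 16 characters of WXBBSXBWXBBSBSSW in place — XB WXB BS BS SW WXB BS XB WXB BS BS SW BS SW SW XB — and concatenate.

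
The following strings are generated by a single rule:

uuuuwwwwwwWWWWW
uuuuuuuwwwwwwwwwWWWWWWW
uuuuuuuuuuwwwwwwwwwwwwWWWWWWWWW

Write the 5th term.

Reading off run lengths: u runs 4, 7, 10; w runs 6, 9, 12; W runs 5, 7, 9 — each is linear in n (n = 1, 2, …).
For term 5, n = 5, so the run lengths are 16, 18, 13.

uuuuuuuuuuuuuuuuwwwwwwwwwwwwwwwwwwWWWWWWWWWWWWW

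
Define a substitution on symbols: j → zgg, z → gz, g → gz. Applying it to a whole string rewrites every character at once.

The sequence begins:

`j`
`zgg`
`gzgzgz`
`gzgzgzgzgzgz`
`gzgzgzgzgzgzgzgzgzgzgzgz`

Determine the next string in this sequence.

gzgzgzgzgzgzgzgzgzgzgzgzgzgzgzgzgzgzgzgzgzgzgzgz

φ(gzgzgzgzgzgzgzgzgzgzgzgz) expands symbol-by-symbol to gz gz gz gz gz gz gz gz gz gz gz gz gz gz gz gz gz gz gz gz gz gz gz gz; joining the 24 pieces gives the next term.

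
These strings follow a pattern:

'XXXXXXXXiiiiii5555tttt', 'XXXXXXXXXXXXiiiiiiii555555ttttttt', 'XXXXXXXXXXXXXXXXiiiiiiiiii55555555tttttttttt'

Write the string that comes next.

The n-th term is 4n X's then 2n+2 i's then 2n 5's then 3n-2 t's, where the shown terms are n = 2, 3, 4.
For the next term, n = 5, so the run lengths are 20, 12, 10, 13.

XXXXXXXXXXXXXXXXXXXXiiiiiiiiiiii5555555555ttttttttttttt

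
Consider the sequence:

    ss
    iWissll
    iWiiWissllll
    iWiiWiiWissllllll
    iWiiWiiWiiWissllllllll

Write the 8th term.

iWiiWiiWiiWiiWiiWiiWissllllllllllllll

s(k+1) = iWi·s(k)·ll, so each term gains iWi as a prefix and ll as a suffix.
From iWiiWiiWiiWissllllllll, 3 further steps: iWiiWiiWiiWissllllllll → iWiiWiiWiiWiiWissllllllllll → iWiiWiiWiiWiiWiiWissllllllllllll → (answer).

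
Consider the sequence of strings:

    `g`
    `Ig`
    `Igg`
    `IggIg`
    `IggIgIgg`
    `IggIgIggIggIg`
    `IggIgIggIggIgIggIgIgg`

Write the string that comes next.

IggIgIggIggIgIggIgIggIggIgIggIggIg

This is a Fibonacci-style word recurrence s(k) = s(k−1)·s(k−2): e.g. Ig·g = Igg.
The next term joins IggIgIggIggIgIggIgIgg and IggIgIggIggIg.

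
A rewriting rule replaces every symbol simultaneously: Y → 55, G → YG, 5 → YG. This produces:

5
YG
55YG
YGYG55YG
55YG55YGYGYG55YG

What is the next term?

YGYG55YGYGYG55YG55YG55YGYGYG55YG

Applying the rule to each of the 16 symbols of 55YG55YGYGYG55YG gives the pieces YG YG 55 YG YG YG 55 YG 55 YG 55 YG YG YG 55 YG, which concatenate to the answer.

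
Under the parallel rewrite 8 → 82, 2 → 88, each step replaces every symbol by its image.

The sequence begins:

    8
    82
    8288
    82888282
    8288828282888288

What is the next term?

82888282828882888288828282888282

Applying the rule to each of the 16 symbols of 8288828282888288 gives the pieces 82 88 82 82 82 88 82 88 82 88 82 82 82 88 82 82, which concatenate to the answer.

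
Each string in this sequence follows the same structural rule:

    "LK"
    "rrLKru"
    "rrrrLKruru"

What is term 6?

s(k+1) = rr·s(k)·ru, so each term gains rr as a prefix and ru as a suffix.
From rrrrLKruru, 3 further steps: rrrrLKruru → rrrrrrLKrururu → rrrrrrrrLKrurururu → (answer).

rrrrrrrrrrLKrururururu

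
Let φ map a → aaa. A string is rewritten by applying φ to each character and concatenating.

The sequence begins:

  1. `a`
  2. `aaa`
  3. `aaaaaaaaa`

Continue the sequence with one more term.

aaaaaaaaaaaaaaaaaaaaaaaaaaa

Rewriting each symbol of aaaaaaaaa: a→aaa, a→aaa, a→aaa, a→aaa, a→aaa, a→aaa, a→aaa, a→aaa, a→aaa, which concatenates to aaa aaa aaa aaa aaa aaa aaa aaa aaa.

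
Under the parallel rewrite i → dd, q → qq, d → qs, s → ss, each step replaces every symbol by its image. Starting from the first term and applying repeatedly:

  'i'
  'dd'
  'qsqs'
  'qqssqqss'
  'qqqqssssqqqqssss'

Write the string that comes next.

qqqqqqqqssssssssqqqqqqqqssssssss

φ(qqqqssssqqqqssss) expands symbol-by-symbol to qq qq qq qq ss ss ss ss qq qq qq qq ss ss ss ss; joining the 16 pieces gives the next term.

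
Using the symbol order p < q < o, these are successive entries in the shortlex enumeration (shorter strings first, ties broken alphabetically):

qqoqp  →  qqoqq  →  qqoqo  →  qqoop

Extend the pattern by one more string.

qqooq

Find the rightmost character of qqoop below o, bump it to the next letter, and reset everything to its right to p.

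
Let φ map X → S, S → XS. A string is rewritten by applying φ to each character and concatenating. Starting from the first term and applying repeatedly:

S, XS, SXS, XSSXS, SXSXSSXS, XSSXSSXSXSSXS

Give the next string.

Applying the rule to each of the 13 symbols of XSSXSSXSXSSXS gives the pieces S XS XS S XS XS S XS S XS XS S XS, which concatenate to the answer.

SXSXSSXSXSSXSSXSXSSXS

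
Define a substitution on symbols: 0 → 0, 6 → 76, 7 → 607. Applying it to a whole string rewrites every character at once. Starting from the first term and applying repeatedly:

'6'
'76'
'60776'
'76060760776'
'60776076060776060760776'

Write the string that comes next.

Applying the rule to each of the 23 symbols of 60776076060776060760776 gives the pieces 76 0 607 607 76 0 607 76 0 76 0 607 607 76 0 76 0 607 76 0 607 607 76, which concatenate to the answer.

76060760776060776076060760776076060776060760776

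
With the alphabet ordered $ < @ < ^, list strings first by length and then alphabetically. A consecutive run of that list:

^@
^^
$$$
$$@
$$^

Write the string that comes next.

The successor of $$^ increments the rightmost position that isn't already ^ and resets every position after it to $.

$@$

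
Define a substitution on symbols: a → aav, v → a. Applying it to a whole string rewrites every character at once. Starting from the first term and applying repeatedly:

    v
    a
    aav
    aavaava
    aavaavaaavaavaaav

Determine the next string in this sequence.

aavaavaaavaavaaavaavaavaaavaavaaavaavaava

Replace each of the 17 characters of aavaavaaavaavaaav in place — aav aav a aav aav a aav aav aav a aav aav a aav aav aav a — and concatenate.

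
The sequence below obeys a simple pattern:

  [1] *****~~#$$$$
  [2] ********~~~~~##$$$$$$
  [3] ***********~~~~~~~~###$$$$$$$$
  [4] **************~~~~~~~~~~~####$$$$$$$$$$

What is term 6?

Term n consists of 3n+2 *'s, followed by 3n-1 ~'s, followed by n #'s, followed by 2n+2 $'s (n = 1, 2, …).
For term 6, n = 6, so the run lengths are 20, 17, 6, 14.

********************~~~~~~~~~~~~~~~~~######$$$$$$$$$$$$$$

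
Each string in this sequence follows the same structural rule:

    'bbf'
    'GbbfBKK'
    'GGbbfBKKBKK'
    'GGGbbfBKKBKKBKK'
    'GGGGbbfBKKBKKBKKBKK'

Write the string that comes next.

Each term wraps the previous one in G on the left and BKK on the right.
Applying this once more to GGGGbbfBKKBKKBKKBKK:

GGGGGbbfBKKBKKBKKBKKBKK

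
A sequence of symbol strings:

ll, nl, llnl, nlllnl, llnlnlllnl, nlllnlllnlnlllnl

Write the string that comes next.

Each term (from the third on) is the two preceding terms concatenated in order: term 3 = ll·nl = llnl.
The next term joins llnlnlllnl and nlllnlllnlnlllnl.

llnlnlllnlnlllnlllnlnlllnl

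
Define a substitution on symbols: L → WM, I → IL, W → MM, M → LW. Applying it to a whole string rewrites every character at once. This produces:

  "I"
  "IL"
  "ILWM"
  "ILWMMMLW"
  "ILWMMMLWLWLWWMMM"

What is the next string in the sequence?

Rewriting the 16 symbols of ILWMMMLWLWLWWMMM one by one yields IL WM MM LW LW LW WM MM WM MM WM MM MM LW LW LW; concatenated:

ILWMMMLWLWLWWMMMWMMMWMMMMMLWLWLW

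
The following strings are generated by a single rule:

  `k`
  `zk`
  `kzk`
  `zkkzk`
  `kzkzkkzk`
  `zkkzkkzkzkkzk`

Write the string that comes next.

kzkzkkzkzkkzkkzkzkkzk

From term 3 onward, concatenate the second-to-last term with the last: k·zk = kzk, zk·kzk = zkkzk, …
So term 7 is kzkzkkzk·zkkzkkzkzkkzk.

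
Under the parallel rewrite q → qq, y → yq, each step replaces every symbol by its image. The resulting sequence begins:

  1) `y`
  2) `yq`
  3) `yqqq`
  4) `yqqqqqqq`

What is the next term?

Expanding yqqqqqqq: y→yq, q→qq, q→qq, q→qq, q→qq, q→qq, q→qq, q→qq. Concatenated: yq qq qq qq qq qq qq qq.

yqqqqqqqqqqqqqqq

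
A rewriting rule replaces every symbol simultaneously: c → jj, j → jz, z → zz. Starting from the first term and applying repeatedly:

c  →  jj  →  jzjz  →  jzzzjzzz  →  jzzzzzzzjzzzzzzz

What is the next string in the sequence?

Applying the rule to each of the 16 symbols of jzzzzzzzjzzzzzzz gives the pieces jz zz zz zz zz zz zz zz jz zz zz zz zz zz zz zz, which concatenate to the answer.

jzzzzzzzzzzzzzzzjzzzzzzzzzzzzzzz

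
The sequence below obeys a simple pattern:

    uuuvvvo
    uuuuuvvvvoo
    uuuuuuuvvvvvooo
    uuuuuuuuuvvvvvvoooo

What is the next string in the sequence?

Term n consists of 2n-1 u's, followed by n+1 v's, followed by n-1 o's, where the shown terms are n = 2, 3, 4, 5.
Setting n = 6 gives 11, 7, 5 characters in each block.

uuuuuuuuuuuvvvvvvvooooo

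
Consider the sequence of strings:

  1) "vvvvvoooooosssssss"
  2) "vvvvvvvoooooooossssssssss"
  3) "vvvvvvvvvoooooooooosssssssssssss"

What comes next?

vvvvvvvvvvvoooooooooooossssssssssssssss

Reading off run lengths: v runs 5, 7, 9; o runs 6, 8, 10; s runs 7, 10, 13 — each is linear in n, where the shown terms are n = 2, 3, 4.
At n = 5 the blocks have lengths 11, 12, 16.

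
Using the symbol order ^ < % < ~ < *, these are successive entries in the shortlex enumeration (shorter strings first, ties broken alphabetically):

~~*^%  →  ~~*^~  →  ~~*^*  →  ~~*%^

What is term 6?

Stepping forward 2 times from ~~*%^: ~~*%^ → ~~*%%, then the target.

~~*%~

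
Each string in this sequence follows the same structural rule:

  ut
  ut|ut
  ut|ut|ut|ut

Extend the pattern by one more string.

ut|ut|ut|ut|ut|ut|ut|ut

Every step duplicates the string with '|' between the halves.
One more doubling of ut|ut|ut|ut gives the answer.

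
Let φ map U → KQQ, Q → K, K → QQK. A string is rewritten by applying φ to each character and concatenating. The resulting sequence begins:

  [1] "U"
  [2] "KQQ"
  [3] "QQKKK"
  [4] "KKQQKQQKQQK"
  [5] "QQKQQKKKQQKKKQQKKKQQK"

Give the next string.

Replace each of the 21 characters of QQKQQKKKQQKKKQQKKKQQK in place — K K QQK K K QQK QQK QQK K K QQK QQK QQK K K QQK QQK QQK K K QQK — and concatenate.

KKQQKKKQQKQQKQQKKKQQKQQKQQKKKQQKQQKQQKKKQQK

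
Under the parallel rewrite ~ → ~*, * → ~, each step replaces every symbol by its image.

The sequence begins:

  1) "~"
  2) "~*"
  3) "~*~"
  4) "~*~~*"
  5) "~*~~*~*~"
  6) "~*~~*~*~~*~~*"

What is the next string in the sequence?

Applying the rule to each of the 13 symbols of ~*~~*~*~~*~~* gives the pieces ~* ~ ~* ~* ~ ~* ~ ~* ~* ~ ~* ~* ~, which concatenate to the answer.

~*~~*~*~~*~~*~*~~*~*~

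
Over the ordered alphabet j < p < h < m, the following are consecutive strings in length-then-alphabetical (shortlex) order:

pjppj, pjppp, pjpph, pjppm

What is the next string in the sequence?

Find the rightmost character of pjppm below m, bump it to the next letter, and reset everything to its right to j.

pjphj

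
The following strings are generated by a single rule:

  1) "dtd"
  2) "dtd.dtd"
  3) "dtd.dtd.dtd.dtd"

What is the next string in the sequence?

s(k+1) = s(k)·.·s(k) — each term doubles the last with '.' between the halves.
One more doubling of dtd.dtd.dtd.dtd gives the answer.

dtd.dtd.dtd.dtd.dtd.dtd.dtd.dtd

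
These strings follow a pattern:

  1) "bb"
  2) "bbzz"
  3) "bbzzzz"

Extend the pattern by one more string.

Every step adds zz to the end: s(k+1) = s(k)·zz.
So the next term is bbzzzz·zz.

bbzzzzzz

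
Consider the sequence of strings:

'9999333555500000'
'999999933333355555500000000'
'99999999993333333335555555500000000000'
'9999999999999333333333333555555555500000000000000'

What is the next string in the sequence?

Each string has the form 9^{3n+1} 3^{3n} 5^{2n+2} 0^{3n+2} (n = 1, 2, …).
Setting n = 5 gives 16, 15, 12, 17 characters in each block.

999999999999999933333333333333355555555555500000000000000000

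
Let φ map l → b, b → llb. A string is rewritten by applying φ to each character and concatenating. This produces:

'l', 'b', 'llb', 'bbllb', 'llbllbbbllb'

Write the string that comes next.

Rewriting each symbol of llbllbbbllb: l→b, l→b, b→llb, l→b, l→b, b→llb, b→llb, b→llb, l→b, l→b, b→llb, which concatenates to b b llb b b llb llb llb b b llb.

bbllbbbllbllbllbbbllb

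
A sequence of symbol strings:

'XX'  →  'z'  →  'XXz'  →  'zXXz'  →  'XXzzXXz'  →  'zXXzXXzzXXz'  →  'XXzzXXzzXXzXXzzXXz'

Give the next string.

zXXzXXzzXXzXXzzXXzzXXzXXzzXXz

Each term (from the third on) is the two preceding terms concatenated in order: term 3 = XX·z = XXz.
So term 8 is zXXzXXzzXXz·XXzzXXzzXXzXXzzXXz.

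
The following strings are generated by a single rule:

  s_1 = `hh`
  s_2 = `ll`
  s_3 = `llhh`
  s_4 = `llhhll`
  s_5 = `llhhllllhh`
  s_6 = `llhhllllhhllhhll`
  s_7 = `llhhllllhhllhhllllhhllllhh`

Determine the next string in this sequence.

Each term (from the third on) is the previous term followed by the one before it: term 3 = ll·hh = llhh.
Continuing: llhhllllhhllhhllllhhllllhh · llhhllllhhllhhll gives term 8.

llhhllllhhllhhllllhhllllhhllhhllllhhllhhll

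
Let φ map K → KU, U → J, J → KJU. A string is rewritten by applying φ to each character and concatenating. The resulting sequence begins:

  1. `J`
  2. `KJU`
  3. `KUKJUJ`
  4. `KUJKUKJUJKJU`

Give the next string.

Rewriting each symbol of KUJKUKJUJKJU: K→KU, U→J, J→KJU, K→KU, U→J, K→KU, J→KJU, U→J, J→KJU, K→KU, J→KJU, U→J, which concatenates to KU J KJU KU J KU KJU J KJU KU KJU J.

KUJKJUKUJKUKJUJKJUKUKJUJ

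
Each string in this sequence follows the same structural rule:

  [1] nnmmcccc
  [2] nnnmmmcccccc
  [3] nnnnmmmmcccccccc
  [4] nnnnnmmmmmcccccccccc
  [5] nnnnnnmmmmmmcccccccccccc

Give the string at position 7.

The n-th term is n n's then n m's then 2n c's, where the shown terms are n = 2, 3, 4, 5, 6.
At n = 8 the blocks have lengths 8, 8, 16.

nnnnnnnnmmmmmmmmcccccccccccccccc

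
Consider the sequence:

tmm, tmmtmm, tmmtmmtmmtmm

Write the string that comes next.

Every step duplicates the string.
One more doubling of tmmtmmtmmtmm gives the answer.

tmmtmmtmmtmmtmmtmmtmmtmm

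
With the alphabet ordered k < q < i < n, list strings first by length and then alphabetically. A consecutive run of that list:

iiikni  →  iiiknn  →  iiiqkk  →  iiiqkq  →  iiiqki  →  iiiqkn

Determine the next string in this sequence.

iiiqqk

Treat iiiqkn as a base-4 numeral over the given alphabet and add one, carrying through any trailing n's.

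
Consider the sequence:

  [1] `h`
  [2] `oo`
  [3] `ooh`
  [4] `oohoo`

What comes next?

oohooooh

This is a Fibonacci-style word recurrence s(k) = s(k−1)·s(k−2): e.g. oo·h = ooh.
The next term joins oohoo and ooh.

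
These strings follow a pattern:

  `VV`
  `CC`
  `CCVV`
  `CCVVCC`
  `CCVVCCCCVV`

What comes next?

From term 3 onward, concatenate the last term with the second-to-last: CC·VV = CCVV, CCVV·CC = CCVVCC, …
Continuing: CCVVCCCCVV · CCVVCC gives term 6.

CCVVCCCCVVCCVVCC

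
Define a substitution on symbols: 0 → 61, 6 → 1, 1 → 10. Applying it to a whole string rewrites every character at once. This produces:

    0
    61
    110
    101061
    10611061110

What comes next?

Apply φ to 10611061110 symbol by symbol: 1→10, 0→61, 6→1, 1→10, 1→10, 0→61, 6→1, 1→10, 1→10, 1→10, 0→61; joined: 10 61 1 10 10 61 1 10 10 10 61.

10611101061110101061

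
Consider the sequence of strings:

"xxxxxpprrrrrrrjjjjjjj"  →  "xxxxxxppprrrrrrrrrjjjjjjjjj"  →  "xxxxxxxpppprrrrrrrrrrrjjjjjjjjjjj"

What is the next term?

The n-th term is n+3 x's then n p's then 2n+3 r's then 2n+3 j's, where the shown terms are n = 2, 3, 4.
Setting n = 5 gives 8, 5, 13, 13 characters in each block.

xxxxxxxxppppprrrrrrrrrrrrrjjjjjjjjjjjjj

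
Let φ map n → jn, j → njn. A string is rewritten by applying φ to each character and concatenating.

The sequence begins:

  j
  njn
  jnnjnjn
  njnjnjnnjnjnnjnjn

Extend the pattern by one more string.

Rewriting the 17 symbols of njnjnjnnjnjnnjnjn one by one yields jn njn jn njn jn njn jn jn njn jn njn jn jn njn jn njn jn; concatenated:

jnnjnjnnjnjnnjnjnjnnjnjnnjnjnjnnjnjnnjnjn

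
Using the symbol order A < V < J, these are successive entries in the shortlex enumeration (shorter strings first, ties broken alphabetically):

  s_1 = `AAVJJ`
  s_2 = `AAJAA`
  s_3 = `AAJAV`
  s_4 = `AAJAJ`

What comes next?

AAJVA

Treat AAJAJ as a base-3 numeral over the given alphabet and add one, carrying through any trailing J's.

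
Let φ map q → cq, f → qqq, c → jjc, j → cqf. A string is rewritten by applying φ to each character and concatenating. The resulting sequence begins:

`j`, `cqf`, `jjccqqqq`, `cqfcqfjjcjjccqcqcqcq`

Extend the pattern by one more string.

jjccqqqqjjccqqqqcqfcqfjjccqfcqfjjcjjccqjjccqjjccqjjccq

Replace each of the 20 characters of cqfcqfjjcjjccqcqcqcq in place — jjc cq qqq jjc cq qqq cqf cqf jjc cqf cqf jjc jjc cq jjc cq jjc cq jjc cq — and concatenate.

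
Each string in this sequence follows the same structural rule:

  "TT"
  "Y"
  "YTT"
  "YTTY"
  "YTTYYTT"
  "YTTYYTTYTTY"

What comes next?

YTTYYTTYTTYYTTYYTT

This is a Fibonacci-style word recurrence s(k) = s(k−1)·s(k−2): e.g. Y·TT = YTT.
Continuing: YTTYYTTYTTY · YTTYYTT gives term 7.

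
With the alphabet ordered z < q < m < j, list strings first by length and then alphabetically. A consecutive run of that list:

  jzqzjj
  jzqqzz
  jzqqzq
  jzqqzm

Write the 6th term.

Stepping forward 2 times from jzqqzm: jzqqzm → jzqqzj, then the target.

jzqqqz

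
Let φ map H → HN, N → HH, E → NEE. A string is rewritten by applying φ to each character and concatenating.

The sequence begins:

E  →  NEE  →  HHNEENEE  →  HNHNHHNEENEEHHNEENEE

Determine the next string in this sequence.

φ(HNHNHHNEENEEHHNEENEE) expands symbol-by-symbol to HN HH HN HH HN HN HH NEE NEE HH NEE NEE HN HN HH NEE NEE HH NEE NEE; joining the 20 pieces gives the next term.

HNHHHNHHHNHNHHNEENEEHHNEENEEHNHNHHNEENEEHHNEENEE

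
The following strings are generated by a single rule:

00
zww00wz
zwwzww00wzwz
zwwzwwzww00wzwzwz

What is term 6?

Every step adds zww to the front and wz to the end of the previous string.
From zwwzwwzww00wzwzwz, 2 further steps: zwwzwwzww00wzwzwz → zwwzwwzwwzww00wzwzwzwz → (answer).

zwwzwwzwwzwwzww00wzwzwzwzwz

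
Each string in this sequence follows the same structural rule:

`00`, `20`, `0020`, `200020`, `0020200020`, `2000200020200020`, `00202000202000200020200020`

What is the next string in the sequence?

200020002020002000202000202000200020200020

Each term (from the third on) is the two preceding terms concatenated in order: term 3 = 00·20 = 0020.
So term 8 is 2000200020200020·00202000202000200020200020.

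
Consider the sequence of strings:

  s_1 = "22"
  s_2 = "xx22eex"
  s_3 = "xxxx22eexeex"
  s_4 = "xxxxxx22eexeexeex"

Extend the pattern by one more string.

xxxxxxxx22eexeexeexeex

s(k+1) = xx·s(k)·eex, so each term gains xx as a prefix and eex as a suffix.
One more step from xxxxxx22eexeexeex gives the answer.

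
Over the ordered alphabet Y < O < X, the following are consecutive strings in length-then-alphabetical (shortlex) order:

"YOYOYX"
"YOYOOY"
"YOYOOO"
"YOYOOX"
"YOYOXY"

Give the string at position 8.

YOYXYY

Continuing the enumeration 3 steps past YOYOXY: YOYOXY → YOYOXO → YOYOXX → (answer).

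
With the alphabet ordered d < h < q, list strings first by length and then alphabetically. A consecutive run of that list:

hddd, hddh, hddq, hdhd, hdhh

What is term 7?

hdqd

Stepping forward 2 times from hdhh: hdhh → hdhq, then the target.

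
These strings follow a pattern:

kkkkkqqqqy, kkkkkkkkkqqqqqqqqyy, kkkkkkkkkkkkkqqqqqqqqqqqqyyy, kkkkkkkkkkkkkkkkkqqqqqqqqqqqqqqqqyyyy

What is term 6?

kkkkkkkkkkkkkkkkkkkkkkkkkqqqqqqqqqqqqqqqqqqqqqqqqyyyyyy

Reading off run lengths: k runs 5, 9, 13, 17; q runs 4, 8, 12, 16; y runs 1, 2, 3, 4 — each is linear in n (n = 1, 2, …).
For term 6, n = 6, so the run lengths are 25, 24, 6.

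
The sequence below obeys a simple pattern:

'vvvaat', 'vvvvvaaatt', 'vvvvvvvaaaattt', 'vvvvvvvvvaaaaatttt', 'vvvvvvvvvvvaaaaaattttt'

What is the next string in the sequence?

vvvvvvvvvvvvvaaaaaaatttttt

Term n consists of 2n-1 v's, followed by n a's, followed by n-1 t's, where the shown terms are n = 2, 3, 4, 5, 6.
At n = 7 the blocks have lengths 13, 7, 6.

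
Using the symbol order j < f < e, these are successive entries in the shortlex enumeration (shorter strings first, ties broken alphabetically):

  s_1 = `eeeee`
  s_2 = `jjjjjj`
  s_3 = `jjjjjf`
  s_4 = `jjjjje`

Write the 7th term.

Stepping forward 3 times from jjjjje: jjjjje → jjjjfj → jjjjff, then the target.

jjjjfe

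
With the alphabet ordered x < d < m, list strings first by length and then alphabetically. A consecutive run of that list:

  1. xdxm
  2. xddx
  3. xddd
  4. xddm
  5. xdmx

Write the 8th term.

Advancing 3 positions from xdmx through xdmx → xdmd → xdmm reaches term 8.

xmxx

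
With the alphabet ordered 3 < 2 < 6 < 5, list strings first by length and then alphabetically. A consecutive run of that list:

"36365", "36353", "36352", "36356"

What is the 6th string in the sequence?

Continuing the enumeration 2 steps past 36356: 36356 → 36355 → (answer).

36233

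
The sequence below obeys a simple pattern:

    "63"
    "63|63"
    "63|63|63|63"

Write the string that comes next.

63|63|63|63|63|63|63|63

Every step duplicates the string with '|' between the halves.
One more doubling of 63|63|63|63 gives the answer.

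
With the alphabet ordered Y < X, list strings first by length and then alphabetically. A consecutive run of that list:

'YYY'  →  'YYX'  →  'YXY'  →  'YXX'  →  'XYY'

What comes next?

Treat XYY as a base-2 numeral over the given alphabet and add one, carrying through any trailing X's.

XYX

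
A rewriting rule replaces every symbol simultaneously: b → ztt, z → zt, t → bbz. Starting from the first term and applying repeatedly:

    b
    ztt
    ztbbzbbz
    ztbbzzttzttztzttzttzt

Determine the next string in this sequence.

Rewriting the 21 symbols of ztbbzzttzttztzttzttzt one by one yields zt bbz ztt ztt zt zt bbz bbz zt bbz bbz zt bbz zt bbz bbz zt bbz bbz zt bbz; concatenated:

ztbbzzttzttztztbbzbbzztbbzbbzztbbzztbbzbbzztbbzbbzztbbz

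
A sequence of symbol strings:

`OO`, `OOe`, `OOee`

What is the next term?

OOeee

The strings grow by a fixed suffix e each time.
So the next term is OOee·e.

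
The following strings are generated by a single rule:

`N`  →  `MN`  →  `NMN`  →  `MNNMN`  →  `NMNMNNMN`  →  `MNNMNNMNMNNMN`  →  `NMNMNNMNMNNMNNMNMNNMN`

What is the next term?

This is a Fibonacci-style word recurrence s(k) = s(k−2)·s(k−1): e.g. N·MN = NMN.
The next term joins MNNMNNMNMNNMN and NMNMNNMNMNNMNNMNMNNMN.

MNNMNNMNMNNMNNMNMNNMNMNNMNNMNMNNMN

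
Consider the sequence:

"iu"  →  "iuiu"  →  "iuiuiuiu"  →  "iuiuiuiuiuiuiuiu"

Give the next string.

s(k+1) = s(k)·s(k) — each term doubles the last.
Doubling iuiuiuiuiuiuiuiu:

iuiuiuiuiuiuiuiuiuiuiuiuiuiuiuiu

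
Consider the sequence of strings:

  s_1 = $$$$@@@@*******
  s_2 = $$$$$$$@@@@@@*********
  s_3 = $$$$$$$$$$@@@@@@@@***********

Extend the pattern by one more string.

$$$$$$$$$$$$$@@@@@@@@@@*************

Each string has the form $^{3n-2} @^{2n} *^{2n+3}, where the shown terms are n = 2, 3, 4.
Setting n = 5 gives 13, 10, 13 characters in each block.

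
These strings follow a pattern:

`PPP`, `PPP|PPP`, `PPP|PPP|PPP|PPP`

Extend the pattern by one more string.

Each string is two copies of the previous one joined by '|'.
One more doubling of PPP|PPP|PPP|PPP gives the answer.

PPP|PPP|PPP|PPP|PPP|PPP|PPP|PPP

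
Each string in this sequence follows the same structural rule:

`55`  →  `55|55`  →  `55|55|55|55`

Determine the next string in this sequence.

55|55|55|55|55|55|55|55

s(k+1) = s(k)·|·s(k) — each term doubles the last with '|' between the halves.
One more doubling of 55|55|55|55 gives the answer.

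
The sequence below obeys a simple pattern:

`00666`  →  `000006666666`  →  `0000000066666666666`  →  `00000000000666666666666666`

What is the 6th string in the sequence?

0000000000000000066666666666666666666666

Each string has the form 0^{3n-1} 6^{4n-1} (n = 1, 2, …).
For term 6, n = 6, so the run lengths are 17, 23.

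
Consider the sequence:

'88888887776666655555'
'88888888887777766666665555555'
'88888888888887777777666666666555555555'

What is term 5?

Each string has the form 8^{3n+1} 7^{2n-1} 6^{2n+1} 5^{2n+1}, where the shown terms are n = 2, 3, 4.
For term 5, n = 6, so the run lengths are 19, 11, 13, 13.

88888888888888888887777777777766666666666665555555555555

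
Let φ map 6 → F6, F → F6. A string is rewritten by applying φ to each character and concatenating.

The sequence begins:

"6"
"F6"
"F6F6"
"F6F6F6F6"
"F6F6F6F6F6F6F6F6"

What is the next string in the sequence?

Replace each of the 16 characters of F6F6F6F6F6F6F6F6 in place — F6 F6 F6 F6 F6 F6 F6 F6 F6 F6 F6 F6 F6 F6 F6 F6 — and concatenate.

F6F6F6F6F6F6F6F6F6F6F6F6F6F6F6F6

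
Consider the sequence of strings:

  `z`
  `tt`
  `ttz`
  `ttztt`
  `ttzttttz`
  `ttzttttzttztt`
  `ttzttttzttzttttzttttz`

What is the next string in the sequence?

This is a Fibonacci-style word recurrence s(k) = s(k−1)·s(k−2): e.g. tt·z = ttz.
The next term joins ttzttttzttzttttzttttz and ttzttttzttztt.

ttzttttzttzttttzttttzttzttttzttztt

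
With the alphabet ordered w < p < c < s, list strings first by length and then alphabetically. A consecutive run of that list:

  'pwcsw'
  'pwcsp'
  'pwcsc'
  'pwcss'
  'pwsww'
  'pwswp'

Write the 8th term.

Continuing the enumeration 2 steps past pwswp: pwswp → pwswc → (answer).

pwsws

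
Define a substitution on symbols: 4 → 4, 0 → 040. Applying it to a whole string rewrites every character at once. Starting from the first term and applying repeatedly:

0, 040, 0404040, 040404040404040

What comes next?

Rewriting the 15 symbols of 040404040404040 one by one yields 040 4 040 4 040 4 040 4 040 4 040 4 040 4 040; concatenated:

0404040404040404040404040404040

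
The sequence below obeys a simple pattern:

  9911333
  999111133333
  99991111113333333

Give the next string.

9999911111111333333333

Reading off run lengths: 9 runs 2, 3, 4; 1 runs 2, 4, 6; 3 runs 3, 5, 7 — each is linear in n (n = 1, 2, …).
At n = 4 the blocks have lengths 5, 8, 9.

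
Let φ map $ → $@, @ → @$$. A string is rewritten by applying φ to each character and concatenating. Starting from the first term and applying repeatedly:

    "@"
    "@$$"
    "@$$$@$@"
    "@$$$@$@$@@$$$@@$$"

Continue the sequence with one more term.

Rewriting the 17 symbols of @$$$@$@$@@$$$@@$$ one by one yields @$$ $@ $@ $@ @$$ $@ @$$ $@ @$$ @$$ $@ $@ $@ @$$ @$$ $@ $@; concatenated:

@$$$@$@$@@$$$@@$$$@@$$@$$$@$@$@@$$@$$$@$@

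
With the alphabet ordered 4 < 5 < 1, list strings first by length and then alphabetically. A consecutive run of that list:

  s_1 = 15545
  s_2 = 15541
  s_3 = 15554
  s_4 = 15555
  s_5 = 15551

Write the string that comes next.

The successor of 15551 increments the rightmost position that isn't already 1 and resets every position after it to 4.

15514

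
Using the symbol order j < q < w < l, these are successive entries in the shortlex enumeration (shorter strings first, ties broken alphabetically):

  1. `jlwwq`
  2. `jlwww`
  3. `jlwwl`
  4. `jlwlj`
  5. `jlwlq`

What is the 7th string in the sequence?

Continuing the enumeration 2 steps past jlwlq: jlwlq → jlwlw → (answer).

jlwll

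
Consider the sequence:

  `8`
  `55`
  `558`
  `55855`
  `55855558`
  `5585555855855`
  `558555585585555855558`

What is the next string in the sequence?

5585555855855558555585585555855855

This is a Fibonacci-style word recurrence s(k) = s(k−1)·s(k−2): e.g. 55·8 = 558.
The next term joins 558555585585555855558 and 5585555855855.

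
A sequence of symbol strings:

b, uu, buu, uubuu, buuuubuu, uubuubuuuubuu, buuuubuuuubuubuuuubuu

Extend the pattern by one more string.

This is a Fibonacci-style word recurrence s(k) = s(k−2)·s(k−1): e.g. b·uu = buu.
Continuing: uubuubuuuubuu · buuuubuuuubuubuuuubuu gives term 8.

uubuubuuuubuubuuuubuuuubuubuuuubuu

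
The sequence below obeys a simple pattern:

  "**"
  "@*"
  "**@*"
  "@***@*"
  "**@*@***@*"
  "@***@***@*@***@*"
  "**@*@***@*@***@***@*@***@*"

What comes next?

@***@***@*@***@***@*@***@*@***@***@*@***@*

Each term (from the third on) is the two preceding terms concatenated in order: term 3 = **·@* = **@*.
So term 8 is @***@***@*@***@*·**@*@***@*@***@***@*@***@*.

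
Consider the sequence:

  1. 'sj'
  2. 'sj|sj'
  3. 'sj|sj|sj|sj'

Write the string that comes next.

s(k+1) = s(k)·|·s(k) — each term doubles the last with '|' between the halves.
One more doubling of sj|sj|sj|sj gives the answer.

sj|sj|sj|sj|sj|sj|sj|sj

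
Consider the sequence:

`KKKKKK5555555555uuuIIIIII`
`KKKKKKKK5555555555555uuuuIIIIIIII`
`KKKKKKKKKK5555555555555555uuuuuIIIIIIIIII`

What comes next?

KKKKKKKKKKKK5555555555555555555uuuuuuIIIIIIIIIIII

Each string has the form K^{2n} 5^{3n+1} u^{n} I^{2n}, where the shown terms are n = 3, 4, 5.
At n = 6 the blocks have lengths 12, 19, 6, 12.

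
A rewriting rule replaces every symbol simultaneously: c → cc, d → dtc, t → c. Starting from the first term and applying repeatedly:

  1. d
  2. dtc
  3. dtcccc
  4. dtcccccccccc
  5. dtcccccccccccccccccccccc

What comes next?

dtcccccccccccccccccccccccccccccccccccccccccccccc

φ(dtcccccccccccccccccccccc) expands symbol-by-symbol to dtc c cc cc cc cc cc cc cc cc cc cc cc cc cc cc cc cc cc cc cc cc cc cc; joining the 24 pieces gives the next term.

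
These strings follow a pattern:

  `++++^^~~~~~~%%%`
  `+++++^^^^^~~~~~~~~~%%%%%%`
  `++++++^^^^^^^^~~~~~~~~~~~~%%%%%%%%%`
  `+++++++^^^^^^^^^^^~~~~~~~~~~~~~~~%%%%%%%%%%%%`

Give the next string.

++++++++^^^^^^^^^^^^^^~~~~~~~~~~~~~~~~~~%%%%%%%%%%%%%%%

The n-th term is n+3 +'s then 3n-1 ^'s then 3n+3 ~'s then 3n %'s (n = 1, 2, …).
At n = 5 the blocks have lengths 8, 14, 18, 15.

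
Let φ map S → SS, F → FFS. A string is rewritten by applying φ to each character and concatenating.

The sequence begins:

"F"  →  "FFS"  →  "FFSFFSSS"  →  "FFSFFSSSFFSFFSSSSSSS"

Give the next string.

φ(FFSFFSSSFFSFFSSSSSSS) expands symbol-by-symbol to FFS FFS SS FFS FFS SS SS SS FFS FFS SS FFS FFS SS SS SS SS SS SS SS; joining the 20 pieces gives the next term.

FFSFFSSSFFSFFSSSSSSSFFSFFSSSFFSFFSSSSSSSSSSSSSSS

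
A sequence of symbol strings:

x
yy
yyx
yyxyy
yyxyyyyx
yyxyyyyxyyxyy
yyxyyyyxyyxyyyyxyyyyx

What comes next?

yyxyyyyxyyxyyyyxyyyyxyyxyyyyxyyxyy

This is a Fibonacci-style word recurrence s(k) = s(k−1)·s(k−2): e.g. yy·x = yyx.
The next term joins yyxyyyyxyyxyyyyxyyyyx and yyxyyyyxyyxyy.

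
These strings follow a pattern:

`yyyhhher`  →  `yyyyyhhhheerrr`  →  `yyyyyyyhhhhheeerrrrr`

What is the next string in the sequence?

yyyyyyyyyhhhhhheeeerrrrrrr

Term n consists of 2n+1 y's, followed by n+2 h's, followed by n e's, followed by 2n-1 r's (n = 1, 2, …).
At n = 4 the blocks have lengths 9, 6, 4, 7.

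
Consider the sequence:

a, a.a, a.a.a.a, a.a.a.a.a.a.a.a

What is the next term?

Every step duplicates the string with '.' between the halves.
Doubling a.a.a.a.a.a.a.a with '.' between the halves:

a.a.a.a.a.a.a.a.a.a.a.a.a.a.a.a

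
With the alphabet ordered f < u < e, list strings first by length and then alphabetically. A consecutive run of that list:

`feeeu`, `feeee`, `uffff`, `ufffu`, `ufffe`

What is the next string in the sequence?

The successor of ufffe increments the rightmost position that isn't already e and resets every position after it to f.

uffuf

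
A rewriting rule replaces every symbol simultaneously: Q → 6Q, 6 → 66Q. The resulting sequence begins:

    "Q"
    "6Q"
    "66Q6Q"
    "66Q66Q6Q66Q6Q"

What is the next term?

66Q66Q6Q66Q66Q6Q66Q6Q66Q66Q6Q66Q6Q

Replace each of the 13 characters of 66Q66Q6Q66Q6Q in place — 66Q 66Q 6Q 66Q 66Q 6Q 66Q 6Q 66Q 66Q 6Q 66Q 6Q — and concatenate.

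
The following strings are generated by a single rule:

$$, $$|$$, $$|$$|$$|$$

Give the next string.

s(k+1) = s(k)·|·s(k) — each term doubles the last with '|' between the halves.
One more doubling of $$|$$|$$|$$ gives the answer.

$$|$$|$$|$$|$$|$$|$$|$$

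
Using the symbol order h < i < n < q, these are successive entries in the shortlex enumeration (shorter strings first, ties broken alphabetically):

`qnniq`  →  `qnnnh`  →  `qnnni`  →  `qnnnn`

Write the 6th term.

qnnqh

Advancing 2 positions from qnnnn through qnnnn → qnnnq reaches term 6.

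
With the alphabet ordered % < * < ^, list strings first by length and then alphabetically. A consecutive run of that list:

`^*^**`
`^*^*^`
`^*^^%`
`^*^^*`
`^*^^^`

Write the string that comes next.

Treat ^*^^^ as a base-3 numeral over the given alphabet and add one, carrying through any trailing ^'s.

^^%%%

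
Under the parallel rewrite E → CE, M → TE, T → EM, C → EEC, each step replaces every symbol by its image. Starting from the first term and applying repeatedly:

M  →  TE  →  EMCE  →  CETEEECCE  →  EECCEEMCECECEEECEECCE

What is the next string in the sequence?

CECEEECEECCECETEEECCEEECCEEECCECECEEECCECEEECEECCE

Applying the rule to each of the 21 symbols of EECCEEMCECECEEECEECCE gives the pieces CE CE EEC EEC CE CE TE EEC CE EEC CE EEC CE CE CE EEC CE CE EEC EEC CE, which concatenate to the answer.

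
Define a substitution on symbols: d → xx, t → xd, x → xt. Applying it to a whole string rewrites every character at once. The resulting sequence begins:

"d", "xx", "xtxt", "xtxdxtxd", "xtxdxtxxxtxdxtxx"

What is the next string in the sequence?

xtxdxtxxxtxdxtxtxtxdxtxxxtxdxtxt

Replace each of the 16 characters of xtxdxtxxxtxdxtxx in place — xt xd xt xx xt xd xt xt xt xd xt xx xt xd xt xt — and concatenate.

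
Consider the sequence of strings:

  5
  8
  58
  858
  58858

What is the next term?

85858858

This is a Fibonacci-style word recurrence s(k) = s(k−2)·s(k−1): e.g. 5·8 = 58.
So term 6 is 858·58858.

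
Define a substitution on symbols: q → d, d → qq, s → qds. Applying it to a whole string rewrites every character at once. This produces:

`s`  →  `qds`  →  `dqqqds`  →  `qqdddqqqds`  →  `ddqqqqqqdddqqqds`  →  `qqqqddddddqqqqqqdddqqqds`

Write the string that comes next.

ddddqqqqqqqqqqqqddddddqqqqqqdddqqqds

φ(qqqqddddddqqqqqqdddqqqds) expands symbol-by-symbol to d d d d qq qq qq qq qq qq d d d d d d qq qq qq d d d qq qds; joining the 24 pieces gives the next term.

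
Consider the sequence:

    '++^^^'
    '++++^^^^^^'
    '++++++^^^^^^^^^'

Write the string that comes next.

++++++++^^^^^^^^^^^^

The n-th term is 2n +'s then 3n ^'s (n = 1, 2, …).
At n = 4 the blocks have lengths 8, 12.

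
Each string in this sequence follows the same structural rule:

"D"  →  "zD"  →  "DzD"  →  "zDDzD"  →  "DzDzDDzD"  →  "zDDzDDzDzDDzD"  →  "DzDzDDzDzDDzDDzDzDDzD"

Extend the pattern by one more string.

zDDzDDzDzDDzDDzDzDDzDzDDzDDzDzDDzD

From term 3 onward, concatenate the second-to-last term with the last: D·zD = DzD, zD·DzD = zDDzD, …
The next term joins zDDzDDzDzDDzD and DzDzDDzDzDDzDDzDzDDzD.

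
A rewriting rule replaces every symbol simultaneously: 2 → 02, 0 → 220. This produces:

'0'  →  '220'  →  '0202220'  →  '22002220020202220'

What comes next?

φ(22002220020202220) expands symbol-by-symbol to 02 02 220 220 02 02 02 220 220 02 220 02 220 02 02 02 220; joining the 17 pieces gives the next term.

02022202200202022202200222002220020202220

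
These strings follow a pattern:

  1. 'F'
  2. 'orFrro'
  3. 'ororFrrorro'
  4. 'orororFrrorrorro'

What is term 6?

orororororFrrorrorrorrorro

Each term wraps the previous one in or on the left and rro on the right.
From orororFrrorrorro, 2 further steps: orororFrrorrorro → ororororFrrorrorrorro → (answer).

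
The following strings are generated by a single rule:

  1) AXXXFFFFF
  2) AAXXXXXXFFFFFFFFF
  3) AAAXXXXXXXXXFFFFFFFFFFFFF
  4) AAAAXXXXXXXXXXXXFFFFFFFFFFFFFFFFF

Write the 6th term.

Term n consists of n A's, followed by 3n X's, followed by 4n+1 F's (n = 1, 2, …).
Setting n = 6 gives 6, 18, 25 characters in each block.

AAAAAAXXXXXXXXXXXXXXXXXXFFFFFFFFFFFFFFFFFFFFFFFFF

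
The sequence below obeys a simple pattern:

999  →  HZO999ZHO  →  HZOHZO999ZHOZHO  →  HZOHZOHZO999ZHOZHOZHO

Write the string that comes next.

HZOHZOHZOHZO999ZHOZHOZHOZHO

Every step adds HZO to the front and ZHO to the end of the previous string.
One more step from HZOHZOHZO999ZHOZHOZHO gives the answer.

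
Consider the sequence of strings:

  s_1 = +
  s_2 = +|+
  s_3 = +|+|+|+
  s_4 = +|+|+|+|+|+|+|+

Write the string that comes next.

+|+|+|+|+|+|+|+|+|+|+|+|+|+|+|+

s(k+1) = s(k)·|·s(k) — each term doubles the last with '|' between the halves.
So the next term is two copies of +|+|+|+|+|+|+|+ with '|' between the halves.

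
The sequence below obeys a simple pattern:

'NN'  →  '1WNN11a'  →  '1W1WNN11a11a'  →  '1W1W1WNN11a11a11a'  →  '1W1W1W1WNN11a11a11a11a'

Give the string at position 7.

1W1W1W1W1W1WNN11a11a11a11a11a11a

Every step adds 1W to the front and 11a to the end of the previous string.
From 1W1W1W1WNN11a11a11a11a, 2 further steps: 1W1W1W1WNN11a11a11a11a → 1W1W1W1W1WNN11a11a11a11a11a → (answer).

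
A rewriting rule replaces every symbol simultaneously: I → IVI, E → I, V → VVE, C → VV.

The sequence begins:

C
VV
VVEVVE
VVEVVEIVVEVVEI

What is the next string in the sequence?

VVEVVEIVVEVVEIIVIVVEVVEIVVEVVEIIVI

Applying the rule to each of the 14 symbols of VVEVVEIVVEVVEI gives the pieces VVE VVE I VVE VVE I IVI VVE VVE I VVE VVE I IVI, which concatenate to the answer.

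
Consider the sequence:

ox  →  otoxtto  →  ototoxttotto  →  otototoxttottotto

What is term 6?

otototototoxttottottottotto

Each term wraps the previous one in ot on the left and tto on the right.
From otototoxttottotto, 2 further steps: otototoxttottotto → ototototoxttottottotto → (answer).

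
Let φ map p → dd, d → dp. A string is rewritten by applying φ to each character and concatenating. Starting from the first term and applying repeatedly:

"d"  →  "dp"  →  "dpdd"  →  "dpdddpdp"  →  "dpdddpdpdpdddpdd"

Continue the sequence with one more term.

φ(dpdddpdpdpdddpdd) expands symbol-by-symbol to dp dd dp dp dp dd dp dd dp dd dp dp dp dd dp dp; joining the 16 pieces gives the next term.

dpdddpdpdpdddpdddpdddpdpdpdddpdp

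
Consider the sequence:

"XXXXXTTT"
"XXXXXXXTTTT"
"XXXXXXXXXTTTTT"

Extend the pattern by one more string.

Reading off run lengths: X runs 5, 7, 9; T runs 3, 4, 5 — each is linear in n, where the shown terms are n = 3, 4, 5.
Setting n = 6 gives 11, 6 characters in each block.

XXXXXXXXXXXTTTTTT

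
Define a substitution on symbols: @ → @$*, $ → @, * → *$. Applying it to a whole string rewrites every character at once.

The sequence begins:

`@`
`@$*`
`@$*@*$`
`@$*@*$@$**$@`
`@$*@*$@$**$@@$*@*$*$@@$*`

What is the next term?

Replace each of the 24 characters of @$*@*$@$**$@@$*@*$*$@@$* in place — @$* @ *$ @$* *$ @ @$* @ *$ *$ @ @$* @$* @ *$ @$* *$ @ *$ @ @$* @$* @ *$ — and concatenate.

@$*@*$@$**$@@$*@*$*$@@$*@$*@*$@$**$@*$@@$*@$*@*$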